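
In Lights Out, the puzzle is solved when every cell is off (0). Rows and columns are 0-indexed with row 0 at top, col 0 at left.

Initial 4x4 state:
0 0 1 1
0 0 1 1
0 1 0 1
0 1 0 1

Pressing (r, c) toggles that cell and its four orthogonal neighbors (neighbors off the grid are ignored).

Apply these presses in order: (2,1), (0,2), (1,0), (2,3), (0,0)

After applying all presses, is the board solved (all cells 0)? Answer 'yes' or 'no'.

After press 1 at (2,1):
0 0 1 1
0 1 1 1
1 0 1 1
0 0 0 1

After press 2 at (0,2):
0 1 0 0
0 1 0 1
1 0 1 1
0 0 0 1

After press 3 at (1,0):
1 1 0 0
1 0 0 1
0 0 1 1
0 0 0 1

After press 4 at (2,3):
1 1 0 0
1 0 0 0
0 0 0 0
0 0 0 0

After press 5 at (0,0):
0 0 0 0
0 0 0 0
0 0 0 0
0 0 0 0

Lights still on: 0

Answer: yes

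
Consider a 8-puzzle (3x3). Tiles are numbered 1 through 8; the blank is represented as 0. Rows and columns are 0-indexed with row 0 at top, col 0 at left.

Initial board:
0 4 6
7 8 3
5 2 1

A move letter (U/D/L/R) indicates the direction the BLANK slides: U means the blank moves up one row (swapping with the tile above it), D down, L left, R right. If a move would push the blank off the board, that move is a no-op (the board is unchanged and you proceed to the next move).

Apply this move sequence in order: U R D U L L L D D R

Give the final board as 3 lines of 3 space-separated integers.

After move 1 (U):
0 4 6
7 8 3
5 2 1

After move 2 (R):
4 0 6
7 8 3
5 2 1

After move 3 (D):
4 8 6
7 0 3
5 2 1

After move 4 (U):
4 0 6
7 8 3
5 2 1

After move 5 (L):
0 4 6
7 8 3
5 2 1

After move 6 (L):
0 4 6
7 8 3
5 2 1

After move 7 (L):
0 4 6
7 8 3
5 2 1

After move 8 (D):
7 4 6
0 8 3
5 2 1

After move 9 (D):
7 4 6
5 8 3
0 2 1

After move 10 (R):
7 4 6
5 8 3
2 0 1

Answer: 7 4 6
5 8 3
2 0 1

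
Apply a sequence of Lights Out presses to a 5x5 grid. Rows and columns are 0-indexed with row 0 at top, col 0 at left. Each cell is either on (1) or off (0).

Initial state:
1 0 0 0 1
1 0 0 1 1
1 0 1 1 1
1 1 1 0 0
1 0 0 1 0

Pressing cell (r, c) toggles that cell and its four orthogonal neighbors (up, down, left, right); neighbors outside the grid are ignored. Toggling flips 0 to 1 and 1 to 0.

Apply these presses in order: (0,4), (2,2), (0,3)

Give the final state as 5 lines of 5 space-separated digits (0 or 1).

Answer: 1 0 1 0 1
1 0 1 0 0
1 1 0 0 1
1 1 0 0 0
1 0 0 1 0

Derivation:
After press 1 at (0,4):
1 0 0 1 0
1 0 0 1 0
1 0 1 1 1
1 1 1 0 0
1 0 0 1 0

After press 2 at (2,2):
1 0 0 1 0
1 0 1 1 0
1 1 0 0 1
1 1 0 0 0
1 0 0 1 0

After press 3 at (0,3):
1 0 1 0 1
1 0 1 0 0
1 1 0 0 1
1 1 0 0 0
1 0 0 1 0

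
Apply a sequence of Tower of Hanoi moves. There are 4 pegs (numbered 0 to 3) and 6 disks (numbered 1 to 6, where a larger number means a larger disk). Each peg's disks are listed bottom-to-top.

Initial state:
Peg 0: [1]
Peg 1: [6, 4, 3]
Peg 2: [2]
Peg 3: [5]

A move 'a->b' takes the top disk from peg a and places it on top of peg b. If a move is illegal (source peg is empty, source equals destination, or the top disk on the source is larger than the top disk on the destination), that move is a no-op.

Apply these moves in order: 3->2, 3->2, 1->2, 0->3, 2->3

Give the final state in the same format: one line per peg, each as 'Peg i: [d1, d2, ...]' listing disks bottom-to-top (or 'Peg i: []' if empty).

After move 1 (3->2):
Peg 0: [1]
Peg 1: [6, 4, 3]
Peg 2: [2]
Peg 3: [5]

After move 2 (3->2):
Peg 0: [1]
Peg 1: [6, 4, 3]
Peg 2: [2]
Peg 3: [5]

After move 3 (1->2):
Peg 0: [1]
Peg 1: [6, 4, 3]
Peg 2: [2]
Peg 3: [5]

After move 4 (0->3):
Peg 0: []
Peg 1: [6, 4, 3]
Peg 2: [2]
Peg 3: [5, 1]

After move 5 (2->3):
Peg 0: []
Peg 1: [6, 4, 3]
Peg 2: [2]
Peg 3: [5, 1]

Answer: Peg 0: []
Peg 1: [6, 4, 3]
Peg 2: [2]
Peg 3: [5, 1]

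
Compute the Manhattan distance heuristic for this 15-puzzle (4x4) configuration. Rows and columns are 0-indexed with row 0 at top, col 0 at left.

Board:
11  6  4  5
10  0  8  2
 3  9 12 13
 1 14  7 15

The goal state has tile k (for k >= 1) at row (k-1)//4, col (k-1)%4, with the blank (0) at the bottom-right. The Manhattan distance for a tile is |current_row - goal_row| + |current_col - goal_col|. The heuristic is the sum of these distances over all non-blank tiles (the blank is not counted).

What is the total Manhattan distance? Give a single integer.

Tile 11: (0,0)->(2,2) = 4
Tile 6: (0,1)->(1,1) = 1
Tile 4: (0,2)->(0,3) = 1
Tile 5: (0,3)->(1,0) = 4
Tile 10: (1,0)->(2,1) = 2
Tile 8: (1,2)->(1,3) = 1
Tile 2: (1,3)->(0,1) = 3
Tile 3: (2,0)->(0,2) = 4
Tile 9: (2,1)->(2,0) = 1
Tile 12: (2,2)->(2,3) = 1
Tile 13: (2,3)->(3,0) = 4
Tile 1: (3,0)->(0,0) = 3
Tile 14: (3,1)->(3,1) = 0
Tile 7: (3,2)->(1,2) = 2
Tile 15: (3,3)->(3,2) = 1
Sum: 4 + 1 + 1 + 4 + 2 + 1 + 3 + 4 + 1 + 1 + 4 + 3 + 0 + 2 + 1 = 32

Answer: 32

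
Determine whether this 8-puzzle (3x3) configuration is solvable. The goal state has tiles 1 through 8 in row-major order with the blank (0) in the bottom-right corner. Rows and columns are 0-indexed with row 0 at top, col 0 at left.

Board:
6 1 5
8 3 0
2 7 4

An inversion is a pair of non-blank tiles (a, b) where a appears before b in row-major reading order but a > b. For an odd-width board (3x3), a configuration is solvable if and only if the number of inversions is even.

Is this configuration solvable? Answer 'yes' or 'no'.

Inversions (pairs i<j in row-major order where tile[i] > tile[j] > 0): 14
14 is even, so the puzzle is solvable.

Answer: yes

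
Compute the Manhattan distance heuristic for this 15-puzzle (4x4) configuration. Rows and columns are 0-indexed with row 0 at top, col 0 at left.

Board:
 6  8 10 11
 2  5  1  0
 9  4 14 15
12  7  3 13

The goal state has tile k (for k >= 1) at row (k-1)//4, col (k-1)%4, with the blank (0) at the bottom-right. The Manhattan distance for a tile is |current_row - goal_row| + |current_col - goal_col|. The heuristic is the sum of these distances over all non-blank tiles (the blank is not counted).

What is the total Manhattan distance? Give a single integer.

Tile 6: (0,0)->(1,1) = 2
Tile 8: (0,1)->(1,3) = 3
Tile 10: (0,2)->(2,1) = 3
Tile 11: (0,3)->(2,2) = 3
Tile 2: (1,0)->(0,1) = 2
Tile 5: (1,1)->(1,0) = 1
Tile 1: (1,2)->(0,0) = 3
Tile 9: (2,0)->(2,0) = 0
Tile 4: (2,1)->(0,3) = 4
Tile 14: (2,2)->(3,1) = 2
Tile 15: (2,3)->(3,2) = 2
Tile 12: (3,0)->(2,3) = 4
Tile 7: (3,1)->(1,2) = 3
Tile 3: (3,2)->(0,2) = 3
Tile 13: (3,3)->(3,0) = 3
Sum: 2 + 3 + 3 + 3 + 2 + 1 + 3 + 0 + 4 + 2 + 2 + 4 + 3 + 3 + 3 = 38

Answer: 38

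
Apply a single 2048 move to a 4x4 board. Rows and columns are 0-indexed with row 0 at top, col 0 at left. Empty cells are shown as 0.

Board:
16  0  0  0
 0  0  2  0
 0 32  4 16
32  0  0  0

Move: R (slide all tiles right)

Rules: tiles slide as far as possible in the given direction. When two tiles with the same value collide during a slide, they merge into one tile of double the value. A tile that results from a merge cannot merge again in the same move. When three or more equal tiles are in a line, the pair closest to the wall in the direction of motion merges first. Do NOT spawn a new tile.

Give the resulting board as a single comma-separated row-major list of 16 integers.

Slide right:
row 0: [16, 0, 0, 0] -> [0, 0, 0, 16]
row 1: [0, 0, 2, 0] -> [0, 0, 0, 2]
row 2: [0, 32, 4, 16] -> [0, 32, 4, 16]
row 3: [32, 0, 0, 0] -> [0, 0, 0, 32]

Answer: 0, 0, 0, 16, 0, 0, 0, 2, 0, 32, 4, 16, 0, 0, 0, 32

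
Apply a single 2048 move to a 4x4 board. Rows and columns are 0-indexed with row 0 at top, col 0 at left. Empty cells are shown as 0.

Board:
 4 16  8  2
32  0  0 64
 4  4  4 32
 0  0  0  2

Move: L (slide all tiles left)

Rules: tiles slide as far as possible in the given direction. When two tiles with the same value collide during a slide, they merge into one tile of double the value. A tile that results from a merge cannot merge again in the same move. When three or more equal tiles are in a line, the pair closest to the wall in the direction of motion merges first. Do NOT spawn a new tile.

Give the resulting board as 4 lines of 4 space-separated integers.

Answer:  4 16  8  2
32 64  0  0
 8  4 32  0
 2  0  0  0

Derivation:
Slide left:
row 0: [4, 16, 8, 2] -> [4, 16, 8, 2]
row 1: [32, 0, 0, 64] -> [32, 64, 0, 0]
row 2: [4, 4, 4, 32] -> [8, 4, 32, 0]
row 3: [0, 0, 0, 2] -> [2, 0, 0, 0]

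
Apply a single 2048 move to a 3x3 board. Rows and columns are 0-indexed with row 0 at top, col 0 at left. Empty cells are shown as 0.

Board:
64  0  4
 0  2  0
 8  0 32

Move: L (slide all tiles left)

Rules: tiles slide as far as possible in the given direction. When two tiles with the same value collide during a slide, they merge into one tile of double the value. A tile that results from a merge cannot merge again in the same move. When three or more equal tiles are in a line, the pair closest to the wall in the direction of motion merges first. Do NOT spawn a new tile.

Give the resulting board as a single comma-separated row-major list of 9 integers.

Slide left:
row 0: [64, 0, 4] -> [64, 4, 0]
row 1: [0, 2, 0] -> [2, 0, 0]
row 2: [8, 0, 32] -> [8, 32, 0]

Answer: 64, 4, 0, 2, 0, 0, 8, 32, 0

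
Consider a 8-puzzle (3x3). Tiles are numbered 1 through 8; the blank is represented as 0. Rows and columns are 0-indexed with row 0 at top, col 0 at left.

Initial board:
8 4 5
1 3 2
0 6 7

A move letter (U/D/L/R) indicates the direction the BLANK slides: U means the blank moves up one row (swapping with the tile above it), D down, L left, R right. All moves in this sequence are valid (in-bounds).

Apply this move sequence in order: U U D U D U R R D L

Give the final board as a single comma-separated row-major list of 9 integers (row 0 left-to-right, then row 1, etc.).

Answer: 4, 5, 2, 8, 0, 3, 1, 6, 7

Derivation:
After move 1 (U):
8 4 5
0 3 2
1 6 7

After move 2 (U):
0 4 5
8 3 2
1 6 7

After move 3 (D):
8 4 5
0 3 2
1 6 7

After move 4 (U):
0 4 5
8 3 2
1 6 7

After move 5 (D):
8 4 5
0 3 2
1 6 7

After move 6 (U):
0 4 5
8 3 2
1 6 7

After move 7 (R):
4 0 5
8 3 2
1 6 7

After move 8 (R):
4 5 0
8 3 2
1 6 7

After move 9 (D):
4 5 2
8 3 0
1 6 7

After move 10 (L):
4 5 2
8 0 3
1 6 7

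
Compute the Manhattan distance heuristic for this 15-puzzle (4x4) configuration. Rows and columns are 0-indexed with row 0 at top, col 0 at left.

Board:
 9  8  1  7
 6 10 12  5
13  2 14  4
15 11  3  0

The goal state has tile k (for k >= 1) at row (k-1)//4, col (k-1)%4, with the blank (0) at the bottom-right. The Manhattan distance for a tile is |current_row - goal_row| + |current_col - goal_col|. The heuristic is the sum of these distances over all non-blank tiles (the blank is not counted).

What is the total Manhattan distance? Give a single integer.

Answer: 30

Derivation:
Tile 9: (0,0)->(2,0) = 2
Tile 8: (0,1)->(1,3) = 3
Tile 1: (0,2)->(0,0) = 2
Tile 7: (0,3)->(1,2) = 2
Tile 6: (1,0)->(1,1) = 1
Tile 10: (1,1)->(2,1) = 1
Tile 12: (1,2)->(2,3) = 2
Tile 5: (1,3)->(1,0) = 3
Tile 13: (2,0)->(3,0) = 1
Tile 2: (2,1)->(0,1) = 2
Tile 14: (2,2)->(3,1) = 2
Tile 4: (2,3)->(0,3) = 2
Tile 15: (3,0)->(3,2) = 2
Tile 11: (3,1)->(2,2) = 2
Tile 3: (3,2)->(0,2) = 3
Sum: 2 + 3 + 2 + 2 + 1 + 1 + 2 + 3 + 1 + 2 + 2 + 2 + 2 + 2 + 3 = 30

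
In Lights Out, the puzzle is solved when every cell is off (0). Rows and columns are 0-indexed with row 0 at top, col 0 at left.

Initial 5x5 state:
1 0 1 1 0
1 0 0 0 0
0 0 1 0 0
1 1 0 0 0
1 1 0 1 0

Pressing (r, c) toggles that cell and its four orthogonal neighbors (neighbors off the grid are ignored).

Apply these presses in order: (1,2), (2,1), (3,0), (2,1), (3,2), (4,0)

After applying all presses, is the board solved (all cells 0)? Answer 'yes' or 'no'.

Answer: no

Derivation:
After press 1 at (1,2):
1 0 0 1 0
1 1 1 1 0
0 0 0 0 0
1 1 0 0 0
1 1 0 1 0

After press 2 at (2,1):
1 0 0 1 0
1 0 1 1 0
1 1 1 0 0
1 0 0 0 0
1 1 0 1 0

After press 3 at (3,0):
1 0 0 1 0
1 0 1 1 0
0 1 1 0 0
0 1 0 0 0
0 1 0 1 0

After press 4 at (2,1):
1 0 0 1 0
1 1 1 1 0
1 0 0 0 0
0 0 0 0 0
0 1 0 1 0

After press 5 at (3,2):
1 0 0 1 0
1 1 1 1 0
1 0 1 0 0
0 1 1 1 0
0 1 1 1 0

After press 6 at (4,0):
1 0 0 1 0
1 1 1 1 0
1 0 1 0 0
1 1 1 1 0
1 0 1 1 0

Lights still on: 15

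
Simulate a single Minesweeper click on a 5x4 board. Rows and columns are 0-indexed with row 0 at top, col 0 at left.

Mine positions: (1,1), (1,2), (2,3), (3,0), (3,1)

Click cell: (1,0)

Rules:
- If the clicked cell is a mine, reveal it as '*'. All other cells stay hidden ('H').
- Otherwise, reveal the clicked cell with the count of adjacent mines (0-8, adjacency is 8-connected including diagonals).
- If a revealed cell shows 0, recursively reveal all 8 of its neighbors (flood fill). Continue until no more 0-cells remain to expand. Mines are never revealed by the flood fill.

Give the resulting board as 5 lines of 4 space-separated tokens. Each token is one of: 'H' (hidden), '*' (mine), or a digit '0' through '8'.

H H H H
1 H H H
H H H H
H H H H
H H H H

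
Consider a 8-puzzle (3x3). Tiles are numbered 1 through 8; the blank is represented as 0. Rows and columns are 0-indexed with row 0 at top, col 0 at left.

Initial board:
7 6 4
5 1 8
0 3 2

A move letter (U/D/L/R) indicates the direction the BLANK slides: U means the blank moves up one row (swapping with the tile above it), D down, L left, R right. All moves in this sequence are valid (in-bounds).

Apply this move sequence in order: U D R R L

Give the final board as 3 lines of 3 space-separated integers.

After move 1 (U):
7 6 4
0 1 8
5 3 2

After move 2 (D):
7 6 4
5 1 8
0 3 2

After move 3 (R):
7 6 4
5 1 8
3 0 2

After move 4 (R):
7 6 4
5 1 8
3 2 0

After move 5 (L):
7 6 4
5 1 8
3 0 2

Answer: 7 6 4
5 1 8
3 0 2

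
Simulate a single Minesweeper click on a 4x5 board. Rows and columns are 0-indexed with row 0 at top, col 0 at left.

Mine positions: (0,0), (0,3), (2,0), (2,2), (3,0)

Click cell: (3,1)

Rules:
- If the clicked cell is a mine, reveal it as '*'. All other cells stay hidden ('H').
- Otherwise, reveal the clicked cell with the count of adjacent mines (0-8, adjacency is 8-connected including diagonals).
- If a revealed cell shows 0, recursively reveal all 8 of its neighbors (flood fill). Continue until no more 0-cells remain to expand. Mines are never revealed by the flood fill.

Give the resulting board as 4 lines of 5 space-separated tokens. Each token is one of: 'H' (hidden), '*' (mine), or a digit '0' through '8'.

H H H H H
H H H H H
H H H H H
H 3 H H H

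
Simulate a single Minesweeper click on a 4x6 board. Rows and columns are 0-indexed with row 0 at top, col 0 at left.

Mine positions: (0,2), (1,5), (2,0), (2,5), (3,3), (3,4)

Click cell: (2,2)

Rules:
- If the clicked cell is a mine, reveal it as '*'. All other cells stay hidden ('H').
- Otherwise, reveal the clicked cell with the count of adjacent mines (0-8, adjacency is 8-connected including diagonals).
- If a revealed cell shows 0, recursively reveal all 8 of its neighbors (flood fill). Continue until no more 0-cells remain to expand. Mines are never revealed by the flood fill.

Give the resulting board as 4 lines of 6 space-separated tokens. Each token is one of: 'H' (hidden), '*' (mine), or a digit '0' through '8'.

H H H H H H
H H H H H H
H H 1 H H H
H H H H H H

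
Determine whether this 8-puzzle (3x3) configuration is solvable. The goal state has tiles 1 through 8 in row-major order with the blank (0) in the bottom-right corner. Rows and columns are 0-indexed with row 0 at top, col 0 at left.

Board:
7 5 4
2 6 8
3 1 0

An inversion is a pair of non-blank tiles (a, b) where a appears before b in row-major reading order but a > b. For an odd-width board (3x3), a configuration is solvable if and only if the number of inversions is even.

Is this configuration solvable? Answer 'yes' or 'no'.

Answer: no

Derivation:
Inversions (pairs i<j in row-major order where tile[i] > tile[j] > 0): 19
19 is odd, so the puzzle is not solvable.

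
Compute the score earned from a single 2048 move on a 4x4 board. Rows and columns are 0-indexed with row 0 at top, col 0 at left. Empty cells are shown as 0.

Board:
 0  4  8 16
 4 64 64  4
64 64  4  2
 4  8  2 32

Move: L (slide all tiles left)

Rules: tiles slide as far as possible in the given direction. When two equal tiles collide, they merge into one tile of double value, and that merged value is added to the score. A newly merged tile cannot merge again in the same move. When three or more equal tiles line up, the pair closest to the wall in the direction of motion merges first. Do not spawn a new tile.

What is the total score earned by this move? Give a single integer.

Answer: 256

Derivation:
Slide left:
row 0: [0, 4, 8, 16] -> [4, 8, 16, 0]  score +0 (running 0)
row 1: [4, 64, 64, 4] -> [4, 128, 4, 0]  score +128 (running 128)
row 2: [64, 64, 4, 2] -> [128, 4, 2, 0]  score +128 (running 256)
row 3: [4, 8, 2, 32] -> [4, 8, 2, 32]  score +0 (running 256)
Board after move:
  4   8  16   0
  4 128   4   0
128   4   2   0
  4   8   2  32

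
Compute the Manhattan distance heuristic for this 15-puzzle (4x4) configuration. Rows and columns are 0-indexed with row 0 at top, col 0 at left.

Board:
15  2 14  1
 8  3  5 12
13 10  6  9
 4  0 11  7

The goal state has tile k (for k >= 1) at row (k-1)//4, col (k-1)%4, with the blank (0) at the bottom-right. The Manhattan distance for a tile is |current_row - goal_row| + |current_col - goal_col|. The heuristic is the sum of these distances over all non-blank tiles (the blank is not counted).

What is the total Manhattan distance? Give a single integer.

Answer: 36

Derivation:
Tile 15: (0,0)->(3,2) = 5
Tile 2: (0,1)->(0,1) = 0
Tile 14: (0,2)->(3,1) = 4
Tile 1: (0,3)->(0,0) = 3
Tile 8: (1,0)->(1,3) = 3
Tile 3: (1,1)->(0,2) = 2
Tile 5: (1,2)->(1,0) = 2
Tile 12: (1,3)->(2,3) = 1
Tile 13: (2,0)->(3,0) = 1
Tile 10: (2,1)->(2,1) = 0
Tile 6: (2,2)->(1,1) = 2
Tile 9: (2,3)->(2,0) = 3
Tile 4: (3,0)->(0,3) = 6
Tile 11: (3,2)->(2,2) = 1
Tile 7: (3,3)->(1,2) = 3
Sum: 5 + 0 + 4 + 3 + 3 + 2 + 2 + 1 + 1 + 0 + 2 + 3 + 6 + 1 + 3 = 36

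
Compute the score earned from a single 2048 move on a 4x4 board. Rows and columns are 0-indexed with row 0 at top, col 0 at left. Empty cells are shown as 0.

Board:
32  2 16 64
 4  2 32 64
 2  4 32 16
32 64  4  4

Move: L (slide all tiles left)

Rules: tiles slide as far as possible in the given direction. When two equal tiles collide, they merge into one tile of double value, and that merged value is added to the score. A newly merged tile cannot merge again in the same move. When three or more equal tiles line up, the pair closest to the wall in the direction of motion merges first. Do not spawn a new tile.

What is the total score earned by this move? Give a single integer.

Slide left:
row 0: [32, 2, 16, 64] -> [32, 2, 16, 64]  score +0 (running 0)
row 1: [4, 2, 32, 64] -> [4, 2, 32, 64]  score +0 (running 0)
row 2: [2, 4, 32, 16] -> [2, 4, 32, 16]  score +0 (running 0)
row 3: [32, 64, 4, 4] -> [32, 64, 8, 0]  score +8 (running 8)
Board after move:
32  2 16 64
 4  2 32 64
 2  4 32 16
32 64  8  0

Answer: 8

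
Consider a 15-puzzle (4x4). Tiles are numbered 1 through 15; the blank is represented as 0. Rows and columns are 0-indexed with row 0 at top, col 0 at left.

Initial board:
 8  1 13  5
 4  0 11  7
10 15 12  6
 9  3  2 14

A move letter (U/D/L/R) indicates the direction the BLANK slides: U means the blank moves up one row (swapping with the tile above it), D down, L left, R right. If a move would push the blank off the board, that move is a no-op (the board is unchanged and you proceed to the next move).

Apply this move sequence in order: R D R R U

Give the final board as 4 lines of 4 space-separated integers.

After move 1 (R):
 8  1 13  5
 4 11  0  7
10 15 12  6
 9  3  2 14

After move 2 (D):
 8  1 13  5
 4 11 12  7
10 15  0  6
 9  3  2 14

After move 3 (R):
 8  1 13  5
 4 11 12  7
10 15  6  0
 9  3  2 14

After move 4 (R):
 8  1 13  5
 4 11 12  7
10 15  6  0
 9  3  2 14

After move 5 (U):
 8  1 13  5
 4 11 12  0
10 15  6  7
 9  3  2 14

Answer:  8  1 13  5
 4 11 12  0
10 15  6  7
 9  3  2 14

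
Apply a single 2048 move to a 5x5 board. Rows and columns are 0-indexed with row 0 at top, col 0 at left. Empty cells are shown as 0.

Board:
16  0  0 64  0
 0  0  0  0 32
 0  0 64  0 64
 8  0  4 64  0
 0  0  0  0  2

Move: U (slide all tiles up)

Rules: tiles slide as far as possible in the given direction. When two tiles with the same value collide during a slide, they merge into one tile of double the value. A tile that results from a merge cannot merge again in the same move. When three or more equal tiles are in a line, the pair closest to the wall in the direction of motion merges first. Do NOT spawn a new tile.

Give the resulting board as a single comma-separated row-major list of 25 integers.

Answer: 16, 0, 64, 128, 32, 8, 0, 4, 0, 64, 0, 0, 0, 0, 2, 0, 0, 0, 0, 0, 0, 0, 0, 0, 0

Derivation:
Slide up:
col 0: [16, 0, 0, 8, 0] -> [16, 8, 0, 0, 0]
col 1: [0, 0, 0, 0, 0] -> [0, 0, 0, 0, 0]
col 2: [0, 0, 64, 4, 0] -> [64, 4, 0, 0, 0]
col 3: [64, 0, 0, 64, 0] -> [128, 0, 0, 0, 0]
col 4: [0, 32, 64, 0, 2] -> [32, 64, 2, 0, 0]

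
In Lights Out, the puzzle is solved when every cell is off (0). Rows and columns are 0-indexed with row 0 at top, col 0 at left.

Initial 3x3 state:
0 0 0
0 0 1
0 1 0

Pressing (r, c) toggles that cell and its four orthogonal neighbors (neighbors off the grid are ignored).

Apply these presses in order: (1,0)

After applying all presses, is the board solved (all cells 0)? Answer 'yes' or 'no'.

After press 1 at (1,0):
1 0 0
1 1 1
1 1 0

Lights still on: 6

Answer: no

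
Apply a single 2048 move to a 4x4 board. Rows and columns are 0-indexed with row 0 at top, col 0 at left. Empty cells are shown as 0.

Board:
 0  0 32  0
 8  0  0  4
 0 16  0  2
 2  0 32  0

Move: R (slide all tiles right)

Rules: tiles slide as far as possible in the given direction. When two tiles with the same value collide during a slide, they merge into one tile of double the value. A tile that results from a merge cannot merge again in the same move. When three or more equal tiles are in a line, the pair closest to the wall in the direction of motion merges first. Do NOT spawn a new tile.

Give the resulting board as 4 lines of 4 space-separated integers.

Answer:  0  0  0 32
 0  0  8  4
 0  0 16  2
 0  0  2 32

Derivation:
Slide right:
row 0: [0, 0, 32, 0] -> [0, 0, 0, 32]
row 1: [8, 0, 0, 4] -> [0, 0, 8, 4]
row 2: [0, 16, 0, 2] -> [0, 0, 16, 2]
row 3: [2, 0, 32, 0] -> [0, 0, 2, 32]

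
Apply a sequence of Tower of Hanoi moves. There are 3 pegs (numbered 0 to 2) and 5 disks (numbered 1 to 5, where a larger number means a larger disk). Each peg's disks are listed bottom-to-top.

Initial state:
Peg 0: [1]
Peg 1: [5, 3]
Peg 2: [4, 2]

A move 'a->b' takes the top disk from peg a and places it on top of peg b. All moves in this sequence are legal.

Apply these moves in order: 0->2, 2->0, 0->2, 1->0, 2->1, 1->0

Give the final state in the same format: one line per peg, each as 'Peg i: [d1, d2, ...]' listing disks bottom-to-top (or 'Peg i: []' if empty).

After move 1 (0->2):
Peg 0: []
Peg 1: [5, 3]
Peg 2: [4, 2, 1]

After move 2 (2->0):
Peg 0: [1]
Peg 1: [5, 3]
Peg 2: [4, 2]

After move 3 (0->2):
Peg 0: []
Peg 1: [5, 3]
Peg 2: [4, 2, 1]

After move 4 (1->0):
Peg 0: [3]
Peg 1: [5]
Peg 2: [4, 2, 1]

After move 5 (2->1):
Peg 0: [3]
Peg 1: [5, 1]
Peg 2: [4, 2]

After move 6 (1->0):
Peg 0: [3, 1]
Peg 1: [5]
Peg 2: [4, 2]

Answer: Peg 0: [3, 1]
Peg 1: [5]
Peg 2: [4, 2]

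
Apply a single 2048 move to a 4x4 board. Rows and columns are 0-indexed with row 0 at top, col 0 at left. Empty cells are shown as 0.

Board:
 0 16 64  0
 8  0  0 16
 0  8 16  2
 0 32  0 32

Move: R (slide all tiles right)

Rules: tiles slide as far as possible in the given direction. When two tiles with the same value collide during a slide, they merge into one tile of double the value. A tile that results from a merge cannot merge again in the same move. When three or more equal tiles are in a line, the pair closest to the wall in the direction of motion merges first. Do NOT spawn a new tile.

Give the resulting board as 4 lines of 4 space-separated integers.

Answer:  0  0 16 64
 0  0  8 16
 0  8 16  2
 0  0  0 64

Derivation:
Slide right:
row 0: [0, 16, 64, 0] -> [0, 0, 16, 64]
row 1: [8, 0, 0, 16] -> [0, 0, 8, 16]
row 2: [0, 8, 16, 2] -> [0, 8, 16, 2]
row 3: [0, 32, 0, 32] -> [0, 0, 0, 64]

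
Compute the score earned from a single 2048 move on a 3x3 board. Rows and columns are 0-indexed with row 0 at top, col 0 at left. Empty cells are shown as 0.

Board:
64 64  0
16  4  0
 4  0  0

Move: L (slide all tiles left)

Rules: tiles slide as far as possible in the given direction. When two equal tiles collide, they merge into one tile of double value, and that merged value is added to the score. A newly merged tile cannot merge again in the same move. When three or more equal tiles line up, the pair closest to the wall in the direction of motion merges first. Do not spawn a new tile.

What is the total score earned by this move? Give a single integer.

Answer: 128

Derivation:
Slide left:
row 0: [64, 64, 0] -> [128, 0, 0]  score +128 (running 128)
row 1: [16, 4, 0] -> [16, 4, 0]  score +0 (running 128)
row 2: [4, 0, 0] -> [4, 0, 0]  score +0 (running 128)
Board after move:
128   0   0
 16   4   0
  4   0   0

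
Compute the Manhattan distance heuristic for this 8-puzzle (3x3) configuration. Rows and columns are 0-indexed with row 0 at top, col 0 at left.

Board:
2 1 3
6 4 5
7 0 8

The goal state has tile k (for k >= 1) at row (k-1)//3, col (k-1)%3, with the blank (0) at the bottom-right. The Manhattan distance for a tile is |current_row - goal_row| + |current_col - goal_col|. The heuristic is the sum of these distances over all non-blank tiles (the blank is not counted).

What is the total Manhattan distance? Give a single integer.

Tile 2: (0,0)->(0,1) = 1
Tile 1: (0,1)->(0,0) = 1
Tile 3: (0,2)->(0,2) = 0
Tile 6: (1,0)->(1,2) = 2
Tile 4: (1,1)->(1,0) = 1
Tile 5: (1,2)->(1,1) = 1
Tile 7: (2,0)->(2,0) = 0
Tile 8: (2,2)->(2,1) = 1
Sum: 1 + 1 + 0 + 2 + 1 + 1 + 0 + 1 = 7

Answer: 7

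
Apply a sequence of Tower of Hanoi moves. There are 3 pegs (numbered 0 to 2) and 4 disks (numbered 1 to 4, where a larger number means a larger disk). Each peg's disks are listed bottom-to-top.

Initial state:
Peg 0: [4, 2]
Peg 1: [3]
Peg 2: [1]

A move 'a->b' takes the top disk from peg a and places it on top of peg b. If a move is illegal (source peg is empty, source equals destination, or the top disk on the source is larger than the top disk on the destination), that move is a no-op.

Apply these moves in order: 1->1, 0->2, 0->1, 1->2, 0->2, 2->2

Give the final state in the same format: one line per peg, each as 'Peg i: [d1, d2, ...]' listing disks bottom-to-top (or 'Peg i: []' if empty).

After move 1 (1->1):
Peg 0: [4, 2]
Peg 1: [3]
Peg 2: [1]

After move 2 (0->2):
Peg 0: [4, 2]
Peg 1: [3]
Peg 2: [1]

After move 3 (0->1):
Peg 0: [4]
Peg 1: [3, 2]
Peg 2: [1]

After move 4 (1->2):
Peg 0: [4]
Peg 1: [3, 2]
Peg 2: [1]

After move 5 (0->2):
Peg 0: [4]
Peg 1: [3, 2]
Peg 2: [1]

After move 6 (2->2):
Peg 0: [4]
Peg 1: [3, 2]
Peg 2: [1]

Answer: Peg 0: [4]
Peg 1: [3, 2]
Peg 2: [1]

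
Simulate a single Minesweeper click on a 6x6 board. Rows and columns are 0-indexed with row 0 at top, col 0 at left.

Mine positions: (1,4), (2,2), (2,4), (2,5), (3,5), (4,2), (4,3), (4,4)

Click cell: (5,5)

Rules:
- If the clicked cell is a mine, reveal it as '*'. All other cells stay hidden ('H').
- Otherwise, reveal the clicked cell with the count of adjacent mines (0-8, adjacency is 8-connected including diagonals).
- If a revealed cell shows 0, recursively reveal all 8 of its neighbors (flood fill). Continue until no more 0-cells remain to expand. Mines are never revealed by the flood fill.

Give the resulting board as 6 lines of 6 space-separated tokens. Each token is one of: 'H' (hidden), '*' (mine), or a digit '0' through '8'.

H H H H H H
H H H H H H
H H H H H H
H H H H H H
H H H H H H
H H H H H 1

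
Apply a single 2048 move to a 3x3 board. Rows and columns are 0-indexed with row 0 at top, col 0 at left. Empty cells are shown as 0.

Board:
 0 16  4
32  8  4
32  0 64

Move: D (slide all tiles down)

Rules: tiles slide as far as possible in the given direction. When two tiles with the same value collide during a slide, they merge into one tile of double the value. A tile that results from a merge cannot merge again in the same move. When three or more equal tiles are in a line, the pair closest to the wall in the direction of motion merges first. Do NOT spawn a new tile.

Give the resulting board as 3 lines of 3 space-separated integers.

Slide down:
col 0: [0, 32, 32] -> [0, 0, 64]
col 1: [16, 8, 0] -> [0, 16, 8]
col 2: [4, 4, 64] -> [0, 8, 64]

Answer:  0  0  0
 0 16  8
64  8 64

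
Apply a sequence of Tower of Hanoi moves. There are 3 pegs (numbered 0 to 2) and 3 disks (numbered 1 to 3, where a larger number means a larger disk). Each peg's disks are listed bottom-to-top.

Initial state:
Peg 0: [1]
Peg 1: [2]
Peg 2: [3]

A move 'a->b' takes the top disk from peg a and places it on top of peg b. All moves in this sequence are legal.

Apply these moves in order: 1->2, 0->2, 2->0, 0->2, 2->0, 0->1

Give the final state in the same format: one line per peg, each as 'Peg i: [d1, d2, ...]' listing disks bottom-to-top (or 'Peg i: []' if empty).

Answer: Peg 0: []
Peg 1: [1]
Peg 2: [3, 2]

Derivation:
After move 1 (1->2):
Peg 0: [1]
Peg 1: []
Peg 2: [3, 2]

After move 2 (0->2):
Peg 0: []
Peg 1: []
Peg 2: [3, 2, 1]

After move 3 (2->0):
Peg 0: [1]
Peg 1: []
Peg 2: [3, 2]

After move 4 (0->2):
Peg 0: []
Peg 1: []
Peg 2: [3, 2, 1]

After move 5 (2->0):
Peg 0: [1]
Peg 1: []
Peg 2: [3, 2]

After move 6 (0->1):
Peg 0: []
Peg 1: [1]
Peg 2: [3, 2]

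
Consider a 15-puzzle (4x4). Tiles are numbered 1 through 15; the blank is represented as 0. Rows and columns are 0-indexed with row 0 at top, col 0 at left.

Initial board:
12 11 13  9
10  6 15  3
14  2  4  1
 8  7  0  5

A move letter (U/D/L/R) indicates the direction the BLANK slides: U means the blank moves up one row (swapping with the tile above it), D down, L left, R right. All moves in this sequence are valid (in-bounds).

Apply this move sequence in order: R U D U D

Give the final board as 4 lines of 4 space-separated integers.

Answer: 12 11 13  9
10  6 15  3
14  2  4  1
 8  7  5  0

Derivation:
After move 1 (R):
12 11 13  9
10  6 15  3
14  2  4  1
 8  7  5  0

After move 2 (U):
12 11 13  9
10  6 15  3
14  2  4  0
 8  7  5  1

After move 3 (D):
12 11 13  9
10  6 15  3
14  2  4  1
 8  7  5  0

After move 4 (U):
12 11 13  9
10  6 15  3
14  2  4  0
 8  7  5  1

After move 5 (D):
12 11 13  9
10  6 15  3
14  2  4  1
 8  7  5  0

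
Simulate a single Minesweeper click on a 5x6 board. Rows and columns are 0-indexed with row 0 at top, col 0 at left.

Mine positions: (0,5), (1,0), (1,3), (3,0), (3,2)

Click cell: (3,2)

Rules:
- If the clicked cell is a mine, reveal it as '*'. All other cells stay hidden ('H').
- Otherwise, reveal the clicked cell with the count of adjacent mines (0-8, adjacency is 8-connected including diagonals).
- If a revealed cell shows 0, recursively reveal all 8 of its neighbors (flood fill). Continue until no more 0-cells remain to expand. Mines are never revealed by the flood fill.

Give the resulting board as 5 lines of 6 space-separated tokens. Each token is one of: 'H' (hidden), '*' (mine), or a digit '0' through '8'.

H H H H H H
H H H H H H
H H H H H H
H H * H H H
H H H H H H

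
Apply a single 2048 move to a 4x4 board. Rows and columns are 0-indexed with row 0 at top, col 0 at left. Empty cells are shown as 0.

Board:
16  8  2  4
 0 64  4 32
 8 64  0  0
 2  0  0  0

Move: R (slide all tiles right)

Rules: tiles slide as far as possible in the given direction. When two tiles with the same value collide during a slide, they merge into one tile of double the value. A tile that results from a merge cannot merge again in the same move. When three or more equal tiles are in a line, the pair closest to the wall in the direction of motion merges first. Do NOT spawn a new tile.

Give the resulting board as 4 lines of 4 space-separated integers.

Answer: 16  8  2  4
 0 64  4 32
 0  0  8 64
 0  0  0  2

Derivation:
Slide right:
row 0: [16, 8, 2, 4] -> [16, 8, 2, 4]
row 1: [0, 64, 4, 32] -> [0, 64, 4, 32]
row 2: [8, 64, 0, 0] -> [0, 0, 8, 64]
row 3: [2, 0, 0, 0] -> [0, 0, 0, 2]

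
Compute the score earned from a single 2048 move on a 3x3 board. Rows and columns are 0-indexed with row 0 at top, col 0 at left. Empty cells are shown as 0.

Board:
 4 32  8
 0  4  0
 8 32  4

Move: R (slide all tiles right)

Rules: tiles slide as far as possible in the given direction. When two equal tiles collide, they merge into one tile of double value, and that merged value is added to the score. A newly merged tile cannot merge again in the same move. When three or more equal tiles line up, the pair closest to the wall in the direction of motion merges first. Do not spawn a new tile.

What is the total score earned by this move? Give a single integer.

Answer: 0

Derivation:
Slide right:
row 0: [4, 32, 8] -> [4, 32, 8]  score +0 (running 0)
row 1: [0, 4, 0] -> [0, 0, 4]  score +0 (running 0)
row 2: [8, 32, 4] -> [8, 32, 4]  score +0 (running 0)
Board after move:
 4 32  8
 0  0  4
 8 32  4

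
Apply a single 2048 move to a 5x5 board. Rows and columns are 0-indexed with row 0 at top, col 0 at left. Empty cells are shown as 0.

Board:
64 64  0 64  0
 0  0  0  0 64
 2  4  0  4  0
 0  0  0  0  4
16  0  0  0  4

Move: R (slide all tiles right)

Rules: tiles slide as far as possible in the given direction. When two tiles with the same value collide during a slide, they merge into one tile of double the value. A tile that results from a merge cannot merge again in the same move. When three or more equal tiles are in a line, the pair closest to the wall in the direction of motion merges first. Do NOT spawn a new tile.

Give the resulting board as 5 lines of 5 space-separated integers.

Answer:   0   0   0  64 128
  0   0   0   0  64
  0   0   0   2   8
  0   0   0   0   4
  0   0   0  16   4

Derivation:
Slide right:
row 0: [64, 64, 0, 64, 0] -> [0, 0, 0, 64, 128]
row 1: [0, 0, 0, 0, 64] -> [0, 0, 0, 0, 64]
row 2: [2, 4, 0, 4, 0] -> [0, 0, 0, 2, 8]
row 3: [0, 0, 0, 0, 4] -> [0, 0, 0, 0, 4]
row 4: [16, 0, 0, 0, 4] -> [0, 0, 0, 16, 4]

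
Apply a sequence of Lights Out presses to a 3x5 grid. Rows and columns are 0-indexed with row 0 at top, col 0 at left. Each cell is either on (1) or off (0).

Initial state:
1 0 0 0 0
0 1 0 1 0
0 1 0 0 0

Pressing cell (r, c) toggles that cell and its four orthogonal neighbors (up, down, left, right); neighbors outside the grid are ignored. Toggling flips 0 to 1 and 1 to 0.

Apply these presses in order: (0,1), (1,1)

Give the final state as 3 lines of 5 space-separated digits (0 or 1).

Answer: 0 0 1 0 0
1 1 1 1 0
0 0 0 0 0

Derivation:
After press 1 at (0,1):
0 1 1 0 0
0 0 0 1 0
0 1 0 0 0

After press 2 at (1,1):
0 0 1 0 0
1 1 1 1 0
0 0 0 0 0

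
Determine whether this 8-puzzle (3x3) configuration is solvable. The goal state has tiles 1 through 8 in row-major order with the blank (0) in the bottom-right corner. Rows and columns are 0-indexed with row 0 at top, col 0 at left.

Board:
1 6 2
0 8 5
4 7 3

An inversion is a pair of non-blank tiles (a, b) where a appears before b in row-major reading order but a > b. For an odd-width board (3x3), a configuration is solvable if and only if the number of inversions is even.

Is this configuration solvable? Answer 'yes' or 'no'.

Inversions (pairs i<j in row-major order where tile[i] > tile[j] > 0): 12
12 is even, so the puzzle is solvable.

Answer: yes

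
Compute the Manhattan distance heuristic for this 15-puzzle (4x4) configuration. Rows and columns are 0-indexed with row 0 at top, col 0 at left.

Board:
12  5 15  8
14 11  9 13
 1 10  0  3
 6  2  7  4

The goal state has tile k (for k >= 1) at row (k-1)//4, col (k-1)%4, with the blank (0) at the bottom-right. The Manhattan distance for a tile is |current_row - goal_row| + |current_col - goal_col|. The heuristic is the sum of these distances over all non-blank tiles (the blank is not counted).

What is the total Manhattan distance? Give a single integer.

Tile 12: at (0,0), goal (2,3), distance |0-2|+|0-3| = 5
Tile 5: at (0,1), goal (1,0), distance |0-1|+|1-0| = 2
Tile 15: at (0,2), goal (3,2), distance |0-3|+|2-2| = 3
Tile 8: at (0,3), goal (1,3), distance |0-1|+|3-3| = 1
Tile 14: at (1,0), goal (3,1), distance |1-3|+|0-1| = 3
Tile 11: at (1,1), goal (2,2), distance |1-2|+|1-2| = 2
Tile 9: at (1,2), goal (2,0), distance |1-2|+|2-0| = 3
Tile 13: at (1,3), goal (3,0), distance |1-3|+|3-0| = 5
Tile 1: at (2,0), goal (0,0), distance |2-0|+|0-0| = 2
Tile 10: at (2,1), goal (2,1), distance |2-2|+|1-1| = 0
Tile 3: at (2,3), goal (0,2), distance |2-0|+|3-2| = 3
Tile 6: at (3,0), goal (1,1), distance |3-1|+|0-1| = 3
Tile 2: at (3,1), goal (0,1), distance |3-0|+|1-1| = 3
Tile 7: at (3,2), goal (1,2), distance |3-1|+|2-2| = 2
Tile 4: at (3,3), goal (0,3), distance |3-0|+|3-3| = 3
Sum: 5 + 2 + 3 + 1 + 3 + 2 + 3 + 5 + 2 + 0 + 3 + 3 + 3 + 2 + 3 = 40

Answer: 40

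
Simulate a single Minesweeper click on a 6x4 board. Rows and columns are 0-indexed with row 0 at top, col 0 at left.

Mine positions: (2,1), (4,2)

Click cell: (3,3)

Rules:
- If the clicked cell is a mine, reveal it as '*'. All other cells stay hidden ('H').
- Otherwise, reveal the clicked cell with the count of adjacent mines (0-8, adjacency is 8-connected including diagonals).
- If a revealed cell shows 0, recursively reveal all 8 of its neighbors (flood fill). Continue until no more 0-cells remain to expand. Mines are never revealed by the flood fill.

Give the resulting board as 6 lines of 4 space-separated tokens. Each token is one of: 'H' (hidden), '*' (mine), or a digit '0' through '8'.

H H H H
H H H H
H H H H
H H H 1
H H H H
H H H H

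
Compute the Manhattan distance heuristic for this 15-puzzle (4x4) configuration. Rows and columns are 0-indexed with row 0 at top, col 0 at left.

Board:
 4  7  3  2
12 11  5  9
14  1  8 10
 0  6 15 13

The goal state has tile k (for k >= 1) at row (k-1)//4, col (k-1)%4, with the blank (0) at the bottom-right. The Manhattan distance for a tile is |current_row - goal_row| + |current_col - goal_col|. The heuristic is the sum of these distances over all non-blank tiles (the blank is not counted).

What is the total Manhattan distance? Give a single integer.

Tile 4: (0,0)->(0,3) = 3
Tile 7: (0,1)->(1,2) = 2
Tile 3: (0,2)->(0,2) = 0
Tile 2: (0,3)->(0,1) = 2
Tile 12: (1,0)->(2,3) = 4
Tile 11: (1,1)->(2,2) = 2
Tile 5: (1,2)->(1,0) = 2
Tile 9: (1,3)->(2,0) = 4
Tile 14: (2,0)->(3,1) = 2
Tile 1: (2,1)->(0,0) = 3
Tile 8: (2,2)->(1,3) = 2
Tile 10: (2,3)->(2,1) = 2
Tile 6: (3,1)->(1,1) = 2
Tile 15: (3,2)->(3,2) = 0
Tile 13: (3,3)->(3,0) = 3
Sum: 3 + 2 + 0 + 2 + 4 + 2 + 2 + 4 + 2 + 3 + 2 + 2 + 2 + 0 + 3 = 33

Answer: 33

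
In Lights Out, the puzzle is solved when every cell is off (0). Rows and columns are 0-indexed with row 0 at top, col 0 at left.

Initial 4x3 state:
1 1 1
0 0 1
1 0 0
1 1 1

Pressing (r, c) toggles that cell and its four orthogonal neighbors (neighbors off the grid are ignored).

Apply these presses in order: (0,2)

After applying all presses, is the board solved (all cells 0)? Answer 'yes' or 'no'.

After press 1 at (0,2):
1 0 0
0 0 0
1 0 0
1 1 1

Lights still on: 5

Answer: no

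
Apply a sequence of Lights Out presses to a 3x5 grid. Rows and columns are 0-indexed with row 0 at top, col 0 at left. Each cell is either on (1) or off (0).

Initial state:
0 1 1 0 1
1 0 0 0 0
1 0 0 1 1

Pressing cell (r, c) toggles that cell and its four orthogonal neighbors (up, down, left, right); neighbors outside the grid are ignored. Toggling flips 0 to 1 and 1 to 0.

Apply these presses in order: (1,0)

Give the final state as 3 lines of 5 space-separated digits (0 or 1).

Answer: 1 1 1 0 1
0 1 0 0 0
0 0 0 1 1

Derivation:
After press 1 at (1,0):
1 1 1 0 1
0 1 0 0 0
0 0 0 1 1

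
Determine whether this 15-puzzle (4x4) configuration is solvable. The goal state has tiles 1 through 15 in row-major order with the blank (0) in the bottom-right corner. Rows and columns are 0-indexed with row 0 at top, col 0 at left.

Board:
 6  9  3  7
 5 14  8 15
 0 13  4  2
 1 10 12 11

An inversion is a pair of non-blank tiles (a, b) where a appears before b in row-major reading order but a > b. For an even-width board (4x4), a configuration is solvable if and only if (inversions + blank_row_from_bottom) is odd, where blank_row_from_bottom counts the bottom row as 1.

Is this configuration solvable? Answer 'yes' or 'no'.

Inversions: 49
Blank is in row 2 (0-indexed from top), which is row 2 counting from the bottom (bottom = 1).
49 + 2 = 51, which is odd, so the puzzle is solvable.

Answer: yes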